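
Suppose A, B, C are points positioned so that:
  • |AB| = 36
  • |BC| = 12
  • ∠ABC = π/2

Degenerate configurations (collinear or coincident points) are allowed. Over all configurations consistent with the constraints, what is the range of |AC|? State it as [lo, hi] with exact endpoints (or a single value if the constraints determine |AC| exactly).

|AB| ∈ {36}
|BC| ∈ {12}
|AC| ∈ {12·√(10)}

|AC| = 12·√(10)  (≈ 37.9473)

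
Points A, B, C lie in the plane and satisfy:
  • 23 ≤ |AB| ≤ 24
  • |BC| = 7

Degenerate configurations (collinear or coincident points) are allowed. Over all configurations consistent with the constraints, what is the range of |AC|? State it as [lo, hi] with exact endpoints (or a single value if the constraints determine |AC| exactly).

|AB| ∈ [23, 24]
|BC| ∈ {7}
|AC| ∈ [16, 31]

|AC| ∈ [16, 31]  (≈ [16.0000, 31.0000])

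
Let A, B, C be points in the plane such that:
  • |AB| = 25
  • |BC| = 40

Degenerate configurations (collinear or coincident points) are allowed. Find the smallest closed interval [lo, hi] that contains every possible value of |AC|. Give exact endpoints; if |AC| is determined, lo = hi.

|AB| ∈ {25}
|BC| ∈ {40}
|AC| ∈ [15, 65]

|AC| ∈ [15, 65]  (≈ [15.0000, 65.0000])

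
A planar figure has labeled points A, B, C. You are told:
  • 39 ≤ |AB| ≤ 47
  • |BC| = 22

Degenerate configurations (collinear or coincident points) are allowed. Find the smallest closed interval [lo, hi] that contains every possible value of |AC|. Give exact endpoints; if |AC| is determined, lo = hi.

|AB| ∈ [39, 47]
|BC| ∈ {22}
|AC| ∈ [17, 69]

|AC| ∈ [17, 69]  (≈ [17.0000, 69.0000])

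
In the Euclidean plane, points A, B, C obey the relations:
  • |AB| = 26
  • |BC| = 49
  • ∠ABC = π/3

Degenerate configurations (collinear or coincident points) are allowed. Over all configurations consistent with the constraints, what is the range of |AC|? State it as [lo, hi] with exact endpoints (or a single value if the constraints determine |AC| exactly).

|AB| ∈ {26}
|BC| ∈ {49}
|AC| ∈ {√(1803)}

|AC| = √(1803)  (≈ 42.4617)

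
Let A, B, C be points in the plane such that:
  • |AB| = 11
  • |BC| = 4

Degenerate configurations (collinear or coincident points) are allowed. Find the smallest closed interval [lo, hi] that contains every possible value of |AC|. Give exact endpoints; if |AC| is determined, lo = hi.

|AB| ∈ {11}
|BC| ∈ {4}
|AC| ∈ [7, 15]

|AC| ∈ [7, 15]  (≈ [7.0000, 15.0000])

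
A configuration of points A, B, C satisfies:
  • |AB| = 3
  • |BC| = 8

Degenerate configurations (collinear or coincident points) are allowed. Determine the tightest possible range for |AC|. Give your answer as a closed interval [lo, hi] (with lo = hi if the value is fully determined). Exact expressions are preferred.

|AC| ∈ [5, 11]  (≈ [5.0000, 11.0000])

|AB| ∈ {3}
|BC| ∈ {8}
|AC| ∈ [5, 11]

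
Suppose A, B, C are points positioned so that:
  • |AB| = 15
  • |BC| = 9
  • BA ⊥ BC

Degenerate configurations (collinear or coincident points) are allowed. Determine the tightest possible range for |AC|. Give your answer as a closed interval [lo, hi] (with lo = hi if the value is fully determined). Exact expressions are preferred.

|AC| = 3·√(34)  (≈ 17.4929)

|AB| ∈ {15}
|BC| ∈ {9}
|AC| ∈ {3·√(34)}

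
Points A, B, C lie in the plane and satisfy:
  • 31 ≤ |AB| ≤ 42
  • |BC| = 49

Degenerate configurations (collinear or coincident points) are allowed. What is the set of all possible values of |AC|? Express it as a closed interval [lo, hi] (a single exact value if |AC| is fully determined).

|AB| ∈ [31, 42]
|BC| ∈ {49}
|AC| ∈ [7, 91]

|AC| ∈ [7, 91]  (≈ [7.0000, 91.0000])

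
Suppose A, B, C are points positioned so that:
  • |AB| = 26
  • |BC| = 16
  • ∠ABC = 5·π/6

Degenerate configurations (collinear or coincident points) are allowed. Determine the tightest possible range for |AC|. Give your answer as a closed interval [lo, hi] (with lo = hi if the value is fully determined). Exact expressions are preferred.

|AC| = 2·√(104·√(3) + 233)  (≈ 40.6514)

|AB| ∈ {26}
|BC| ∈ {16}
|AC| ∈ {2·√(104·√(3) + 233)}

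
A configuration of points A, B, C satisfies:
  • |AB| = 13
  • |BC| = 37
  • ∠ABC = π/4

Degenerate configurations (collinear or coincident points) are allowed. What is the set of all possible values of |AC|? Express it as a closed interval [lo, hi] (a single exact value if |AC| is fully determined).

|AC| = √(1538 - 481·√(2))  (≈ 29.2876)

|AB| ∈ {13}
|BC| ∈ {37}
|AC| ∈ {√(1538 - 481·√(2))}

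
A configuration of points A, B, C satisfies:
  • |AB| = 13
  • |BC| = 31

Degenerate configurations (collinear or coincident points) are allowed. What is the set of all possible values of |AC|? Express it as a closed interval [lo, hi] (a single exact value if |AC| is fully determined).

|AB| ∈ {13}
|BC| ∈ {31}
|AC| ∈ [18, 44]

|AC| ∈ [18, 44]  (≈ [18.0000, 44.0000])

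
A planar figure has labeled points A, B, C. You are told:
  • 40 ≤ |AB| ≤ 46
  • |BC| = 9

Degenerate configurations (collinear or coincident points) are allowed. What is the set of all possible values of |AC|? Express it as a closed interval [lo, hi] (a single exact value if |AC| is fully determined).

|AB| ∈ [40, 46]
|BC| ∈ {9}
|AC| ∈ [31, 55]

|AC| ∈ [31, 55]  (≈ [31.0000, 55.0000])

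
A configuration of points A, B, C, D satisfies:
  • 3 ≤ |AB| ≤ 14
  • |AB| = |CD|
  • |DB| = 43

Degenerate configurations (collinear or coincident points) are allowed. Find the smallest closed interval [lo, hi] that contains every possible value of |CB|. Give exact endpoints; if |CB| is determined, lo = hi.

|AB| ∈ [3, 14]
|BD| ∈ {43}
|CD| ∈ [3, 14]
|AD| ∈ [29, 57]
|BC| ∈ [29, 57]
|AC| ∈ [15, 71]

|CB| ∈ [29, 57]  (≈ [29.0000, 57.0000])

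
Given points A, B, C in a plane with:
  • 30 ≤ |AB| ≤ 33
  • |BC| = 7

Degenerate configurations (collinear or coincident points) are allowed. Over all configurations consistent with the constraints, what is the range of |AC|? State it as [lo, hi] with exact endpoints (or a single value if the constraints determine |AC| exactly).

|AC| ∈ [23, 40]  (≈ [23.0000, 40.0000])

|AB| ∈ [30, 33]
|BC| ∈ {7}
|AC| ∈ [23, 40]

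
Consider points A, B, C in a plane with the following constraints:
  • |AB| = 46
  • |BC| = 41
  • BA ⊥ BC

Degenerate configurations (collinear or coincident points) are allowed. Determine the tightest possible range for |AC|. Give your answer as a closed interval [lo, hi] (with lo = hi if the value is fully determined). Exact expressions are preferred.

|AC| = √(3797)  (≈ 61.6198)

|AB| ∈ {46}
|BC| ∈ {41}
|AC| ∈ {√(3797)}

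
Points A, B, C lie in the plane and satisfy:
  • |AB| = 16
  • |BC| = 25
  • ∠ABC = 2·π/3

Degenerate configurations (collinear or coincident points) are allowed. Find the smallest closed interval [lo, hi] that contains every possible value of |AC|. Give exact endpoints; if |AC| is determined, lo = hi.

|AB| ∈ {16}
|BC| ∈ {25}
|AC| ∈ {√(1281)}

|AC| = √(1281)  (≈ 35.7911)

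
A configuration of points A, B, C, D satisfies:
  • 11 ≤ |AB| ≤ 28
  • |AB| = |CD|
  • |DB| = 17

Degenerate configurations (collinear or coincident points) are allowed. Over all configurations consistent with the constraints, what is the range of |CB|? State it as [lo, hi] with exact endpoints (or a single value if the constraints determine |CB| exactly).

|CB| ∈ [0, 45]  (≈ [0.0000, 45.0000])

|AB| ∈ [11, 28]
|BD| ∈ {17}
|CD| ∈ [11, 28]
|AD| ∈ [0, 45]
|BC| ∈ [0, 45]
|AC| ∈ [0, 73]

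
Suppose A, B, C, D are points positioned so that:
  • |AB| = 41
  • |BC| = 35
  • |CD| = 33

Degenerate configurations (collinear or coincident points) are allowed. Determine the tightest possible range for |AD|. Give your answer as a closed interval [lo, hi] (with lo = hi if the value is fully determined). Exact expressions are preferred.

|AD| ∈ [0, 109]  (≈ [0.0000, 109.0000])

|AB| ∈ {41}
|BC| ∈ {35}
|CD| ∈ {33}
|AC| ∈ [6, 76]
|BD| ∈ [2, 68]
|AD| ∈ [0, 109]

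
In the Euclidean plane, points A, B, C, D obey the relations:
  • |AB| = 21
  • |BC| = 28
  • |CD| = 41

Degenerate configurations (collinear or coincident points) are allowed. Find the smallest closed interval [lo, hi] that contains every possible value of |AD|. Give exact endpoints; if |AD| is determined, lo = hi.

|AB| ∈ {21}
|BC| ∈ {28}
|CD| ∈ {41}
|AC| ∈ [7, 49]
|BD| ∈ [13, 69]
|AD| ∈ [0, 90]

|AD| ∈ [0, 90]  (≈ [0.0000, 90.0000])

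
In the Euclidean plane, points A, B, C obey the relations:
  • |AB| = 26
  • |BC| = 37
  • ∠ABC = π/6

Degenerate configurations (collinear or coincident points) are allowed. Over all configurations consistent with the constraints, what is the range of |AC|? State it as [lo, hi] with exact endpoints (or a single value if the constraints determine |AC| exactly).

|AC| = √(2045 - 962·√(3))  (≈ 19.4619)

|AB| ∈ {26}
|BC| ∈ {37}
|AC| ∈ {√(2045 - 962·√(3))}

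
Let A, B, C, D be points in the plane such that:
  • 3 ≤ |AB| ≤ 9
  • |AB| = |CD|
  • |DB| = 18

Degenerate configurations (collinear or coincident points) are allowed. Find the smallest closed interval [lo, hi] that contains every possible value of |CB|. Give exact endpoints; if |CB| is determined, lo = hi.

|CB| ∈ [9, 27]  (≈ [9.0000, 27.0000])

|AB| ∈ [3, 9]
|BD| ∈ {18}
|CD| ∈ [3, 9]
|AD| ∈ [9, 27]
|BC| ∈ [9, 27]
|AC| ∈ [0, 36]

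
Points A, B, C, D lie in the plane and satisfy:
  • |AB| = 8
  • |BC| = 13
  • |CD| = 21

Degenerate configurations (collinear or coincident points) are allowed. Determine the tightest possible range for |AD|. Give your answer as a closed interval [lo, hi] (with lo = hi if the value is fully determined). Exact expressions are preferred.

|AD| ∈ [0, 42]  (≈ [0.0000, 42.0000])

|AB| ∈ {8}
|BC| ∈ {13}
|CD| ∈ {21}
|AC| ∈ [5, 21]
|BD| ∈ [8, 34]
|AD| ∈ [0, 42]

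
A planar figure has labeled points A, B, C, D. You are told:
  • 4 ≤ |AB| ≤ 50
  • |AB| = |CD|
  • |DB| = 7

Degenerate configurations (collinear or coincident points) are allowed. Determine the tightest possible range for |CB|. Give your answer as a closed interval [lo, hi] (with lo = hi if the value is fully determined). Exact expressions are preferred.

|CB| ∈ [0, 57]  (≈ [0.0000, 57.0000])

|AB| ∈ [4, 50]
|BD| ∈ {7}
|CD| ∈ [4, 50]
|AD| ∈ [0, 57]
|BC| ∈ [0, 57]
|AC| ∈ [0, 107]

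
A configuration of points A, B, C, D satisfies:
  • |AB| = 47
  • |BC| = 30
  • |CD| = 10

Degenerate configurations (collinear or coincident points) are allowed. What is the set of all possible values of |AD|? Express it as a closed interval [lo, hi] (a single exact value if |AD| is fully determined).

|AB| ∈ {47}
|BC| ∈ {30}
|CD| ∈ {10}
|AC| ∈ [17, 77]
|BD| ∈ [20, 40]
|AD| ∈ [7, 87]

|AD| ∈ [7, 87]  (≈ [7.0000, 87.0000])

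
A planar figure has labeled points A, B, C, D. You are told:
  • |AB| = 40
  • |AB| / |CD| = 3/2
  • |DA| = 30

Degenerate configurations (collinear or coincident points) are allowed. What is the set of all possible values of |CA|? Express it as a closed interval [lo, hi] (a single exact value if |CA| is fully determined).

|AB| ∈ {40}
|AD| ∈ {30}
|CD| ∈ {80/3}
|BD| ∈ [10, 70]
|AC| ∈ [10/3, 170/3]
|BC| ∈ [0, 290/3]

|CA| ∈ [10/3, 170/3]  (≈ [3.3333, 56.6667])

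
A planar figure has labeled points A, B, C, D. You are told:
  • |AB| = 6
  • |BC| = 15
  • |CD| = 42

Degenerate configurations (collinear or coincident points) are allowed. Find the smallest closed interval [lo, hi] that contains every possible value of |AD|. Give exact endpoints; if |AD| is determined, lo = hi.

|AD| ∈ [21, 63]  (≈ [21.0000, 63.0000])

|AB| ∈ {6}
|BC| ∈ {15}
|CD| ∈ {42}
|AC| ∈ [9, 21]
|BD| ∈ [27, 57]
|AD| ∈ [21, 63]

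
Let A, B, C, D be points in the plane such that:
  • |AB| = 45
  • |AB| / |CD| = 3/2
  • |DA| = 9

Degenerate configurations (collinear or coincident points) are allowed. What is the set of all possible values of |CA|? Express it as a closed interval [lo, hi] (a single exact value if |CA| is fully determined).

|AB| ∈ {45}
|AD| ∈ {9}
|CD| ∈ {30}
|BD| ∈ [36, 54]
|AC| ∈ [21, 39]
|BC| ∈ [6, 84]

|CA| ∈ [21, 39]  (≈ [21.0000, 39.0000])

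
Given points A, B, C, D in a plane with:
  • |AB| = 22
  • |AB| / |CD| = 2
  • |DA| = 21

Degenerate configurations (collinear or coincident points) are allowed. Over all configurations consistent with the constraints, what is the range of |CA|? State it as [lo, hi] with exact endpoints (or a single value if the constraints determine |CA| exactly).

|AB| ∈ {22}
|AD| ∈ {21}
|CD| ∈ {11}
|BD| ∈ [1, 43]
|AC| ∈ [10, 32]
|BC| ∈ [0, 54]

|CA| ∈ [10, 32]  (≈ [10.0000, 32.0000])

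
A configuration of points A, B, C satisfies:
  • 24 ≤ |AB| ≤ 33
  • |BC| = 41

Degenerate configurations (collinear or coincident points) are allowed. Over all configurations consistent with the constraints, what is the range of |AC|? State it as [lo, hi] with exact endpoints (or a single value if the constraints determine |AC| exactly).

|AB| ∈ [24, 33]
|BC| ∈ {41}
|AC| ∈ [8, 74]

|AC| ∈ [8, 74]  (≈ [8.0000, 74.0000])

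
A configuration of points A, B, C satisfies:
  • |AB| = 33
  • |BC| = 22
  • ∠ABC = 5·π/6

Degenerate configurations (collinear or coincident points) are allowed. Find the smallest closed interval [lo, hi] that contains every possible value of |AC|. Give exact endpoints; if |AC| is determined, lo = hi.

|AC| = 11·√(6·√(3) + 13)  (≈ 53.2022)

|AB| ∈ {33}
|BC| ∈ {22}
|AC| ∈ {11·√(6·√(3) + 13)}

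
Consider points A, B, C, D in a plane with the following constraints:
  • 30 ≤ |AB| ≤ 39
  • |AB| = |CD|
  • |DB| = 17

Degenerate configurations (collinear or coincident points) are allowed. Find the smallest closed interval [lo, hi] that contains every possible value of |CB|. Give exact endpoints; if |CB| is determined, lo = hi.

|AB| ∈ [30, 39]
|BD| ∈ {17}
|CD| ∈ [30, 39]
|AD| ∈ [13, 56]
|BC| ∈ [13, 56]
|AC| ∈ [0, 95]

|CB| ∈ [13, 56]  (≈ [13.0000, 56.0000])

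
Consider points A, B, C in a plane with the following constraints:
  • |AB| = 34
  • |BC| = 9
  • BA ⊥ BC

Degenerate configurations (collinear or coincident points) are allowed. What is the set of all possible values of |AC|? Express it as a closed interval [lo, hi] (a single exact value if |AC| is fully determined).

|AC| = √(1237)  (≈ 35.1710)

|AB| ∈ {34}
|BC| ∈ {9}
|AC| ∈ {√(1237)}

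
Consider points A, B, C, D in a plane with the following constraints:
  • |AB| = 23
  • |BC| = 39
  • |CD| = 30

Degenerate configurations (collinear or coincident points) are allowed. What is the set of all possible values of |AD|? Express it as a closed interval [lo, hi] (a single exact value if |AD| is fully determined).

|AB| ∈ {23}
|BC| ∈ {39}
|CD| ∈ {30}
|AC| ∈ [16, 62]
|BD| ∈ [9, 69]
|AD| ∈ [0, 92]

|AD| ∈ [0, 92]  (≈ [0.0000, 92.0000])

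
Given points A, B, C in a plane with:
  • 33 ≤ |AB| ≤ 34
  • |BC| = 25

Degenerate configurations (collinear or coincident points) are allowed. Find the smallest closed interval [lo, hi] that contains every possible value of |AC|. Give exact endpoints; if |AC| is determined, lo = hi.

|AB| ∈ [33, 34]
|BC| ∈ {25}
|AC| ∈ [8, 59]

|AC| ∈ [8, 59]  (≈ [8.0000, 59.0000])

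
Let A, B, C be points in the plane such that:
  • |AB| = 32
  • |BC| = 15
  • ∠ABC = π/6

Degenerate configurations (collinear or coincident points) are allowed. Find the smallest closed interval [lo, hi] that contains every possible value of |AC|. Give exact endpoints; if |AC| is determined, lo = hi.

|AB| ∈ {32}
|BC| ∈ {15}
|AC| ∈ {√(1249 - 480·√(3))}

|AC| = √(1249 - 480·√(3))  (≈ 20.4356)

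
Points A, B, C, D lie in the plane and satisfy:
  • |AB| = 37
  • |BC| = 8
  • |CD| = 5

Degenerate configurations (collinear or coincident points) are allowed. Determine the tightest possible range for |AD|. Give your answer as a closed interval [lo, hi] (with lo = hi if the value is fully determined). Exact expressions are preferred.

|AB| ∈ {37}
|BC| ∈ {8}
|CD| ∈ {5}
|AC| ∈ [29, 45]
|BD| ∈ [3, 13]
|AD| ∈ [24, 50]

|AD| ∈ [24, 50]  (≈ [24.0000, 50.0000])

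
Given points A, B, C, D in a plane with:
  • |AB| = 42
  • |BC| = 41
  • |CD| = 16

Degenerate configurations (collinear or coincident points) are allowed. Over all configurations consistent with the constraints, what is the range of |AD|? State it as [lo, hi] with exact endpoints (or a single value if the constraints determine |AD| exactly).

|AB| ∈ {42}
|BC| ∈ {41}
|CD| ∈ {16}
|AC| ∈ [1, 83]
|BD| ∈ [25, 57]
|AD| ∈ [0, 99]

|AD| ∈ [0, 99]  (≈ [0.0000, 99.0000])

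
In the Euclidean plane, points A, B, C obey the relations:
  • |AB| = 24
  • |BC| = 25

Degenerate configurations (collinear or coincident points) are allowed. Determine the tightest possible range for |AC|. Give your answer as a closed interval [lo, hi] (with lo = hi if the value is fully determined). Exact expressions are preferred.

|AC| ∈ [1, 49]  (≈ [1.0000, 49.0000])

|AB| ∈ {24}
|BC| ∈ {25}
|AC| ∈ [1, 49]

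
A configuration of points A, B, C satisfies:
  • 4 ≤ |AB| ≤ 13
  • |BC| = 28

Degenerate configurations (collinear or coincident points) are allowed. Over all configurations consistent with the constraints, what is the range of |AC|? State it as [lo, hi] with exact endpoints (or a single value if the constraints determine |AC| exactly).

|AB| ∈ [4, 13]
|BC| ∈ {28}
|AC| ∈ [15, 41]

|AC| ∈ [15, 41]  (≈ [15.0000, 41.0000])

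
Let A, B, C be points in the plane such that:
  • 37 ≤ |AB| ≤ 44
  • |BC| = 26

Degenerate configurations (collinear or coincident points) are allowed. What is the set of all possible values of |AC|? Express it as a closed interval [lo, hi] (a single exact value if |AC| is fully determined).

|AB| ∈ [37, 44]
|BC| ∈ {26}
|AC| ∈ [11, 70]

|AC| ∈ [11, 70]  (≈ [11.0000, 70.0000])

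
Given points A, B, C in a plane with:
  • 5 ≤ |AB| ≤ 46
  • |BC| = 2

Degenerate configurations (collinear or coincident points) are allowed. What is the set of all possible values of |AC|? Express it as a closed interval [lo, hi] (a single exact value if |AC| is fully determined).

|AC| ∈ [3, 48]  (≈ [3.0000, 48.0000])

|AB| ∈ [5, 46]
|BC| ∈ {2}
|AC| ∈ [3, 48]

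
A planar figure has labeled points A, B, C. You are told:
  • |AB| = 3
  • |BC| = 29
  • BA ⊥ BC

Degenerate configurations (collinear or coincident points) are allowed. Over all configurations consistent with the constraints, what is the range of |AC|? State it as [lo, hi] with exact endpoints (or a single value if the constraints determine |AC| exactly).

|AC| = 5·√(34)  (≈ 29.1548)

|AB| ∈ {3}
|BC| ∈ {29}
|AC| ∈ {5·√(34)}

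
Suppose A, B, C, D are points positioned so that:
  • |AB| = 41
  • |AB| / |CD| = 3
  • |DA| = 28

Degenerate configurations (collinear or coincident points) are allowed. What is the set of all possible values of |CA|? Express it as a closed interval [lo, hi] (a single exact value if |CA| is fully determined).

|AB| ∈ {41}
|AD| ∈ {28}
|CD| ∈ {41/3}
|BD| ∈ [13, 69]
|AC| ∈ [43/3, 125/3]
|BC| ∈ [0, 248/3]

|CA| ∈ [43/3, 125/3]  (≈ [14.3333, 41.6667])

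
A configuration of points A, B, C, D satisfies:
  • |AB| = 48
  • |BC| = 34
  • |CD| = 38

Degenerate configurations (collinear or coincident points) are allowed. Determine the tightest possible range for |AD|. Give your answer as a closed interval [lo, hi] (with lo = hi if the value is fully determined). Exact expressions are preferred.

|AD| ∈ [0, 120]  (≈ [0.0000, 120.0000])

|AB| ∈ {48}
|BC| ∈ {34}
|CD| ∈ {38}
|AC| ∈ [14, 82]
|BD| ∈ [4, 72]
|AD| ∈ [0, 120]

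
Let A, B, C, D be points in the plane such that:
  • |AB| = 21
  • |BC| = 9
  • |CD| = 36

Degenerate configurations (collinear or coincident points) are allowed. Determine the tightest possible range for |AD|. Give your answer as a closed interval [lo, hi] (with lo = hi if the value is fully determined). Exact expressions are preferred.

|AB| ∈ {21}
|BC| ∈ {9}
|CD| ∈ {36}
|AC| ∈ [12, 30]
|BD| ∈ [27, 45]
|AD| ∈ [6, 66]

|AD| ∈ [6, 66]  (≈ [6.0000, 66.0000])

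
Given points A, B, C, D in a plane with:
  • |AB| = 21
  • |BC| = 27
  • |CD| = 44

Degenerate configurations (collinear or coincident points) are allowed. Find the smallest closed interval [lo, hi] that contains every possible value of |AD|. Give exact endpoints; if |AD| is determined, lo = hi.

|AD| ∈ [0, 92]  (≈ [0.0000, 92.0000])

|AB| ∈ {21}
|BC| ∈ {27}
|CD| ∈ {44}
|AC| ∈ [6, 48]
|BD| ∈ [17, 71]
|AD| ∈ [0, 92]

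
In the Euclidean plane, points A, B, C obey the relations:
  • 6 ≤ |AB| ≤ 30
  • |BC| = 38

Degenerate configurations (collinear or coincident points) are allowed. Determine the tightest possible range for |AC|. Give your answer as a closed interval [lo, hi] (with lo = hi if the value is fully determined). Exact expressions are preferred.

|AB| ∈ [6, 30]
|BC| ∈ {38}
|AC| ∈ [8, 68]

|AC| ∈ [8, 68]  (≈ [8.0000, 68.0000])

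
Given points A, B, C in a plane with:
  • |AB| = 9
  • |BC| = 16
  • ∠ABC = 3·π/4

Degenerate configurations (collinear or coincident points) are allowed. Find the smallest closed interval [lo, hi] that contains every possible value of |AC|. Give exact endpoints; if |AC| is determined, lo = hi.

|AB| ∈ {9}
|BC| ∈ {16}
|AC| ∈ {√(144·√(2) + 337)}

|AC| = √(144·√(2) + 337)  (≈ 23.2518)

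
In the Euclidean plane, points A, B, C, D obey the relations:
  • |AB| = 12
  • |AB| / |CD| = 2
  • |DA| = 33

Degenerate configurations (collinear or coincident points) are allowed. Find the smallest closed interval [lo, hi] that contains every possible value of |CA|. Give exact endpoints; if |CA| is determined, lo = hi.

|CA| ∈ [27, 39]  (≈ [27.0000, 39.0000])

|AB| ∈ {12}
|AD| ∈ {33}
|CD| ∈ {6}
|BD| ∈ [21, 45]
|AC| ∈ [27, 39]
|BC| ∈ [15, 51]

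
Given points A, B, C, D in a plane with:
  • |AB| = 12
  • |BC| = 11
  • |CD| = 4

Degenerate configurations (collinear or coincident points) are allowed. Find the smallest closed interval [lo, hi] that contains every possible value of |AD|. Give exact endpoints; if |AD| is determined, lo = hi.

|AD| ∈ [0, 27]  (≈ [0.0000, 27.0000])

|AB| ∈ {12}
|BC| ∈ {11}
|CD| ∈ {4}
|AC| ∈ [1, 23]
|BD| ∈ [7, 15]
|AD| ∈ [0, 27]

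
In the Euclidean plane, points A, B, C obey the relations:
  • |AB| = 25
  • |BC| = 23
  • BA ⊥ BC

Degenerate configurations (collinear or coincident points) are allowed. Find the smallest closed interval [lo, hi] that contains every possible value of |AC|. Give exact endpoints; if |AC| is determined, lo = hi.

|AC| = √(1154)  (≈ 33.9706)

|AB| ∈ {25}
|BC| ∈ {23}
|AC| ∈ {√(1154)}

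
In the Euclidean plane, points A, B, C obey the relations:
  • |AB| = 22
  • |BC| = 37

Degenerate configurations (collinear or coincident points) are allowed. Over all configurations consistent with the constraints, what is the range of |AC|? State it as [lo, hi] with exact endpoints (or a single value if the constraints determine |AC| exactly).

|AB| ∈ {22}
|BC| ∈ {37}
|AC| ∈ [15, 59]

|AC| ∈ [15, 59]  (≈ [15.0000, 59.0000])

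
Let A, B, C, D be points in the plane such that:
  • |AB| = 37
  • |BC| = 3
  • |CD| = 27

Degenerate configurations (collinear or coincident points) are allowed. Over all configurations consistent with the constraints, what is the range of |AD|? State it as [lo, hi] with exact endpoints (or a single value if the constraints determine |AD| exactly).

|AB| ∈ {37}
|BC| ∈ {3}
|CD| ∈ {27}
|AC| ∈ [34, 40]
|BD| ∈ [24, 30]
|AD| ∈ [7, 67]

|AD| ∈ [7, 67]  (≈ [7.0000, 67.0000])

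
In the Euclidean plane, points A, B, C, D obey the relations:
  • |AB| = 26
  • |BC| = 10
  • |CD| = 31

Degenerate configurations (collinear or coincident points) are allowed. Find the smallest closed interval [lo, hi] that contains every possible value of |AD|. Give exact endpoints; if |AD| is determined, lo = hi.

|AD| ∈ [0, 67]  (≈ [0.0000, 67.0000])

|AB| ∈ {26}
|BC| ∈ {10}
|CD| ∈ {31}
|AC| ∈ [16, 36]
|BD| ∈ [21, 41]
|AD| ∈ [0, 67]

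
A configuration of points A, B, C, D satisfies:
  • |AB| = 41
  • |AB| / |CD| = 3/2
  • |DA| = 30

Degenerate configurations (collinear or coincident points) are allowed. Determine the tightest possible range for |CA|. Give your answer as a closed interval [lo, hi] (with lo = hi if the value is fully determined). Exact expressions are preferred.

|CA| ∈ [8/3, 172/3]  (≈ [2.6667, 57.3333])

|AB| ∈ {41}
|AD| ∈ {30}
|CD| ∈ {82/3}
|BD| ∈ [11, 71]
|AC| ∈ [8/3, 172/3]
|BC| ∈ [0, 295/3]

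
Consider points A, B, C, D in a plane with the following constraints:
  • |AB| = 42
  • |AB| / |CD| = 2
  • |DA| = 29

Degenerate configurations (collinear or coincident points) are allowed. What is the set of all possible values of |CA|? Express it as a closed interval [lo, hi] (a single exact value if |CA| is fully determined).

|CA| ∈ [8, 50]  (≈ [8.0000, 50.0000])

|AB| ∈ {42}
|AD| ∈ {29}
|CD| ∈ {21}
|BD| ∈ [13, 71]
|AC| ∈ [8, 50]
|BC| ∈ [0, 92]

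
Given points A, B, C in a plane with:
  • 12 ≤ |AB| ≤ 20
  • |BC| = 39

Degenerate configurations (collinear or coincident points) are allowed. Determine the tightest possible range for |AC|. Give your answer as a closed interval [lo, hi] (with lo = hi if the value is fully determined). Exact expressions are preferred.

|AB| ∈ [12, 20]
|BC| ∈ {39}
|AC| ∈ [19, 59]

|AC| ∈ [19, 59]  (≈ [19.0000, 59.0000])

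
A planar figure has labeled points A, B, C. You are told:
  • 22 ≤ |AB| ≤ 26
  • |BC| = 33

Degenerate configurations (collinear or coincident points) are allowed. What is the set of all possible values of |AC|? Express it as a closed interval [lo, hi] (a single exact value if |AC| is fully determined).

|AC| ∈ [7, 59]  (≈ [7.0000, 59.0000])

|AB| ∈ [22, 26]
|BC| ∈ {33}
|AC| ∈ [7, 59]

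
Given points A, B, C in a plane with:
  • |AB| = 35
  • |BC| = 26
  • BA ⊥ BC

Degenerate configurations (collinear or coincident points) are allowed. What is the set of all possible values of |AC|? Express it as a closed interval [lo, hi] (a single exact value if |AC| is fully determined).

|AC| = √(1901)  (≈ 43.6005)

|AB| ∈ {35}
|BC| ∈ {26}
|AC| ∈ {√(1901)}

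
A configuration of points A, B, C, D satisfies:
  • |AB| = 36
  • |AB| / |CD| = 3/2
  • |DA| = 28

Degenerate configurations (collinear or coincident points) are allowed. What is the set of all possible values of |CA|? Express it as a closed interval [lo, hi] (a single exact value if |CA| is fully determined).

|AB| ∈ {36}
|AD| ∈ {28}
|CD| ∈ {24}
|BD| ∈ [8, 64]
|AC| ∈ [4, 52]
|BC| ∈ [0, 88]

|CA| ∈ [4, 52]  (≈ [4.0000, 52.0000])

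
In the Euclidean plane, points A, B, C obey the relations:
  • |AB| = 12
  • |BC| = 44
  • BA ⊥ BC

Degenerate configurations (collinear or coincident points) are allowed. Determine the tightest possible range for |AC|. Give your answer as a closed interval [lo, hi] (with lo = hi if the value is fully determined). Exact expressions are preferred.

|AB| ∈ {12}
|BC| ∈ {44}
|AC| ∈ {4·√(130)}

|AC| = 4·√(130)  (≈ 45.6070)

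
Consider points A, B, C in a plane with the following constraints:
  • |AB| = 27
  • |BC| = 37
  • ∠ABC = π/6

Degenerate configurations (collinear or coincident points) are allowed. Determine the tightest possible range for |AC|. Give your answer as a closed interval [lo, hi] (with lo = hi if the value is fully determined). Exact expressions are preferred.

|AB| ∈ {27}
|BC| ∈ {37}
|AC| ∈ {√(2098 - 999·√(3))}

|AC| = √(2098 - 999·√(3))  (≈ 19.1750)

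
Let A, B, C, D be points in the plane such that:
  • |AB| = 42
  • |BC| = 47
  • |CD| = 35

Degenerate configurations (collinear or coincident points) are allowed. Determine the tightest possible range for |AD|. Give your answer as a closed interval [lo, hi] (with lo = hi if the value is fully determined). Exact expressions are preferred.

|AD| ∈ [0, 124]  (≈ [0.0000, 124.0000])

|AB| ∈ {42}
|BC| ∈ {47}
|CD| ∈ {35}
|AC| ∈ [5, 89]
|BD| ∈ [12, 82]
|AD| ∈ [0, 124]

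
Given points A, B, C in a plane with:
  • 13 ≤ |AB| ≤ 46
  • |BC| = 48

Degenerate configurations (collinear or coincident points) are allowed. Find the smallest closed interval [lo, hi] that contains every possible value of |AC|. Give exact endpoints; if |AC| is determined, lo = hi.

|AB| ∈ [13, 46]
|BC| ∈ {48}
|AC| ∈ [2, 94]

|AC| ∈ [2, 94]  (≈ [2.0000, 94.0000])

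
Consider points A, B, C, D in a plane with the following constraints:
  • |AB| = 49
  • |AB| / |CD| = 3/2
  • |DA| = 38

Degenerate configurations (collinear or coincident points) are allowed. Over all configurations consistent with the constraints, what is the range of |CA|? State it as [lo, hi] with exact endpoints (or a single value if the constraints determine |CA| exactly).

|CA| ∈ [16/3, 212/3]  (≈ [5.3333, 70.6667])

|AB| ∈ {49}
|AD| ∈ {38}
|CD| ∈ {98/3}
|BD| ∈ [11, 87]
|AC| ∈ [16/3, 212/3]
|BC| ∈ [0, 359/3]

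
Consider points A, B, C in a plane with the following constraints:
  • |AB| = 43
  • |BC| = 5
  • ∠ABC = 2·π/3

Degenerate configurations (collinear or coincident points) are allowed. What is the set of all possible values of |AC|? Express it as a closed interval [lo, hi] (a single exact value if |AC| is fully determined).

|AC| = √(2089)  (≈ 45.7056)

|AB| ∈ {43}
|BC| ∈ {5}
|AC| ∈ {√(2089)}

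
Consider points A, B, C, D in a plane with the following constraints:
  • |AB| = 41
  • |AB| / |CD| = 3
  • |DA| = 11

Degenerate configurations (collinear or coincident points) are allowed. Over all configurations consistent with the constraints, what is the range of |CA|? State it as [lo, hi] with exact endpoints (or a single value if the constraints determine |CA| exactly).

|AB| ∈ {41}
|AD| ∈ {11}
|CD| ∈ {41/3}
|BD| ∈ [30, 52]
|AC| ∈ [8/3, 74/3]
|BC| ∈ [49/3, 197/3]

|CA| ∈ [8/3, 74/3]  (≈ [2.6667, 24.6667])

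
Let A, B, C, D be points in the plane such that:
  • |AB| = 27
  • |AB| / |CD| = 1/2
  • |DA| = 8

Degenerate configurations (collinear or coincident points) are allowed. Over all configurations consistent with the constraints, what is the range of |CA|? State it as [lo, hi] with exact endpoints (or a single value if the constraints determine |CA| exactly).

|AB| ∈ {27}
|AD| ∈ {8}
|CD| ∈ {54}
|BD| ∈ [19, 35]
|AC| ∈ [46, 62]
|BC| ∈ [19, 89]

|CA| ∈ [46, 62]  (≈ [46.0000, 62.0000])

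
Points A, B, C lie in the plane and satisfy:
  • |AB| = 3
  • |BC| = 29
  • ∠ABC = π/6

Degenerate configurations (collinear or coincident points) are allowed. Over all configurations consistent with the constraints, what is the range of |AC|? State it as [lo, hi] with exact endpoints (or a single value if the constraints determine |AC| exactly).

|AB| ∈ {3}
|BC| ∈ {29}
|AC| ∈ {√(850 - 87·√(3))}

|AC| = √(850 - 87·√(3))  (≈ 26.4445)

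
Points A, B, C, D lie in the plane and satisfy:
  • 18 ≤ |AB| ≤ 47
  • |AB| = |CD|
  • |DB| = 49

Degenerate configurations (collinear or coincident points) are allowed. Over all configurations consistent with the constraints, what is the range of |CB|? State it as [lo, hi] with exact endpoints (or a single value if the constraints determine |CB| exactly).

|CB| ∈ [2, 96]  (≈ [2.0000, 96.0000])

|AB| ∈ [18, 47]
|BD| ∈ {49}
|CD| ∈ [18, 47]
|AD| ∈ [2, 96]
|BC| ∈ [2, 96]
|AC| ∈ [0, 143]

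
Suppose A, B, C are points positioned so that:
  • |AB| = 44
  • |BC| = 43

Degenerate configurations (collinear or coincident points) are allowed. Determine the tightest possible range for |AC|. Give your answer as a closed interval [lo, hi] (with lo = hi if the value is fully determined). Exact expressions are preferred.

|AC| ∈ [1, 87]  (≈ [1.0000, 87.0000])

|AB| ∈ {44}
|BC| ∈ {43}
|AC| ∈ [1, 87]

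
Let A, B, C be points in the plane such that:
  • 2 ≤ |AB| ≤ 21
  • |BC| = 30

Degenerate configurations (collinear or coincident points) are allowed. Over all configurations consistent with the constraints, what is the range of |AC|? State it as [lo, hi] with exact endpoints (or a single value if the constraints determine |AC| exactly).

|AB| ∈ [2, 21]
|BC| ∈ {30}
|AC| ∈ [9, 51]

|AC| ∈ [9, 51]  (≈ [9.0000, 51.0000])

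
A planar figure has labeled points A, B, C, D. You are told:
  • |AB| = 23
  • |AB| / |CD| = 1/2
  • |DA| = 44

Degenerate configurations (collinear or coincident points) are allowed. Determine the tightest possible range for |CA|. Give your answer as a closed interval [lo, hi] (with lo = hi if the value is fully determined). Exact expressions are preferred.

|AB| ∈ {23}
|AD| ∈ {44}
|CD| ∈ {46}
|BD| ∈ [21, 67]
|AC| ∈ [2, 90]
|BC| ∈ [0, 113]

|CA| ∈ [2, 90]  (≈ [2.0000, 90.0000])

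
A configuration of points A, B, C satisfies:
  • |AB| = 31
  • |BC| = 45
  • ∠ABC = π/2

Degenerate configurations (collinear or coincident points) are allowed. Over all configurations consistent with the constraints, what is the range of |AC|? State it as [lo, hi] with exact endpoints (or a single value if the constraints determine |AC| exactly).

|AC| = √(2986)  (≈ 54.6443)

|AB| ∈ {31}
|BC| ∈ {45}
|AC| ∈ {√(2986)}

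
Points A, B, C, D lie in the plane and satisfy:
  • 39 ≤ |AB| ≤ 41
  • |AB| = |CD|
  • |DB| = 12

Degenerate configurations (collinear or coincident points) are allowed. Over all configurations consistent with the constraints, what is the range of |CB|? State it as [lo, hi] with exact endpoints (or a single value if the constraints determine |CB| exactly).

|AB| ∈ [39, 41]
|BD| ∈ {12}
|CD| ∈ [39, 41]
|AD| ∈ [27, 53]
|BC| ∈ [27, 53]
|AC| ∈ [0, 94]

|CB| ∈ [27, 53]  (≈ [27.0000, 53.0000])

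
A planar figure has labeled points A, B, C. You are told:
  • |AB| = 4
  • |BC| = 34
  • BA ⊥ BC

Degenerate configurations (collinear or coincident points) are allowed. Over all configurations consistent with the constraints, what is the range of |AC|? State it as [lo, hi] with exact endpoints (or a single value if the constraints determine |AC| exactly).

|AC| = 2·√(293)  (≈ 34.2345)

|AB| ∈ {4}
|BC| ∈ {34}
|AC| ∈ {2·√(293)}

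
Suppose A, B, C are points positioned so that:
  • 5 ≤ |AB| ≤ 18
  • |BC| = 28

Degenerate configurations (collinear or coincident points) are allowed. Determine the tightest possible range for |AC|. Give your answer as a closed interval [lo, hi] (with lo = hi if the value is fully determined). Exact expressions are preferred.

|AC| ∈ [10, 46]  (≈ [10.0000, 46.0000])

|AB| ∈ [5, 18]
|BC| ∈ {28}
|AC| ∈ [10, 46]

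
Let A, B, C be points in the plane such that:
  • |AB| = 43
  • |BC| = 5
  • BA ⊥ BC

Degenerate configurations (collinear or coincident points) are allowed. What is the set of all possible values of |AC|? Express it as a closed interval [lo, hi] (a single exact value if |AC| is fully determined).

|AC| = √(1874)  (≈ 43.2897)

|AB| ∈ {43}
|BC| ∈ {5}
|AC| ∈ {√(1874)}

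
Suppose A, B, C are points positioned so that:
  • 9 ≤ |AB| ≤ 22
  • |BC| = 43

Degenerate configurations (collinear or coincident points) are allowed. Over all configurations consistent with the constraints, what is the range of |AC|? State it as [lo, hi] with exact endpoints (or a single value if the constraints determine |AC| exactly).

|AB| ∈ [9, 22]
|BC| ∈ {43}
|AC| ∈ [21, 65]

|AC| ∈ [21, 65]  (≈ [21.0000, 65.0000])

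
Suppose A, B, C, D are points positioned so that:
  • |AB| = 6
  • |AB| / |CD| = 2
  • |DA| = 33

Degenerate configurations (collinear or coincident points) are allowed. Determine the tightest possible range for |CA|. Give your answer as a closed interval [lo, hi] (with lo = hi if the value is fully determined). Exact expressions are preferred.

|CA| ∈ [30, 36]  (≈ [30.0000, 36.0000])

|AB| ∈ {6}
|AD| ∈ {33}
|CD| ∈ {3}
|BD| ∈ [27, 39]
|AC| ∈ [30, 36]
|BC| ∈ [24, 42]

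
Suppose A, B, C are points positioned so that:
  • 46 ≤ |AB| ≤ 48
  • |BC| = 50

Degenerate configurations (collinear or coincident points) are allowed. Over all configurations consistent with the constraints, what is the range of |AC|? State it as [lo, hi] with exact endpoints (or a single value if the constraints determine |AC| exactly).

|AB| ∈ [46, 48]
|BC| ∈ {50}
|AC| ∈ [2, 98]

|AC| ∈ [2, 98]  (≈ [2.0000, 98.0000])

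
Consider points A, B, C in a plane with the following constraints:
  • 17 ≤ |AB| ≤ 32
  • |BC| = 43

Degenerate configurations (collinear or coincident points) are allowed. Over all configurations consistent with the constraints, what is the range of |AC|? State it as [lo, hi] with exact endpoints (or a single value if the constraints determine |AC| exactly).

|AC| ∈ [11, 75]  (≈ [11.0000, 75.0000])

|AB| ∈ [17, 32]
|BC| ∈ {43}
|AC| ∈ [11, 75]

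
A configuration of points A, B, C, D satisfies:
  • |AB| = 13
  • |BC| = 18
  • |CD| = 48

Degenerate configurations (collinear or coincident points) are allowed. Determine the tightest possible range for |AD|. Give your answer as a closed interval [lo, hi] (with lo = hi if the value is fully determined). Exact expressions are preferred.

|AB| ∈ {13}
|BC| ∈ {18}
|CD| ∈ {48}
|AC| ∈ [5, 31]
|BD| ∈ [30, 66]
|AD| ∈ [17, 79]

|AD| ∈ [17, 79]  (≈ [17.0000, 79.0000])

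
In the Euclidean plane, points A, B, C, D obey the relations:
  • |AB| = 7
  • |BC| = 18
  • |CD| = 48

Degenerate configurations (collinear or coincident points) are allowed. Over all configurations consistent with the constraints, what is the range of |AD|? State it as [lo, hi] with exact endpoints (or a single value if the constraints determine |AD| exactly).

|AD| ∈ [23, 73]  (≈ [23.0000, 73.0000])

|AB| ∈ {7}
|BC| ∈ {18}
|CD| ∈ {48}
|AC| ∈ [11, 25]
|BD| ∈ [30, 66]
|AD| ∈ [23, 73]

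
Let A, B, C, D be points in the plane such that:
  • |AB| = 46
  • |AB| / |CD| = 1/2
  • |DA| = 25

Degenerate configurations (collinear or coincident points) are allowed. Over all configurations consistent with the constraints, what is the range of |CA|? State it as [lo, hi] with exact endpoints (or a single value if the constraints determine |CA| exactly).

|CA| ∈ [67, 117]  (≈ [67.0000, 117.0000])

|AB| ∈ {46}
|AD| ∈ {25}
|CD| ∈ {92}
|BD| ∈ [21, 71]
|AC| ∈ [67, 117]
|BC| ∈ [21, 163]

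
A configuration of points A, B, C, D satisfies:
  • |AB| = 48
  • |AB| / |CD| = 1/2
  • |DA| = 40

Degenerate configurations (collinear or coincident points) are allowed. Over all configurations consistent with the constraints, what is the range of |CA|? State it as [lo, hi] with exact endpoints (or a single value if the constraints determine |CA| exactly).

|AB| ∈ {48}
|AD| ∈ {40}
|CD| ∈ {96}
|BD| ∈ [8, 88]
|AC| ∈ [56, 136]
|BC| ∈ [8, 184]

|CA| ∈ [56, 136]  (≈ [56.0000, 136.0000])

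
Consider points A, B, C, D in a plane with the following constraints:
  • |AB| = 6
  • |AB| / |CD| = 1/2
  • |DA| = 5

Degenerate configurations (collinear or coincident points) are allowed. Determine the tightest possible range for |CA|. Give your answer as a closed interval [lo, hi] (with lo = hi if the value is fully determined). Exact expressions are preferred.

|CA| ∈ [7, 17]  (≈ [7.0000, 17.0000])

|AB| ∈ {6}
|AD| ∈ {5}
|CD| ∈ {12}
|BD| ∈ [1, 11]
|AC| ∈ [7, 17]
|BC| ∈ [1, 23]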